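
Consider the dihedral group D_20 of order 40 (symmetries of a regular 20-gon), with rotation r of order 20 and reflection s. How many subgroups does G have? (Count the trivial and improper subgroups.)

|G| = 40, so by Lagrange every subgroup order divides 40. Divisors: 1, 2, 4, 5, 8, 10, 20, 40.
Subgroups by order — order 1: 1; order 2: 21; order 4: 11; order 5: 1; order 8: 5; order 10: 5; order 20: 3; order 40: 1.
Total: 1 + 21 + 11 + 1 + 5 + 5 + 3 + 1 = 48.

48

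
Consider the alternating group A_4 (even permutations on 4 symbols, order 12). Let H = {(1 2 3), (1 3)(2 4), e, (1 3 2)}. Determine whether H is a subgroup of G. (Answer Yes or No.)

Closure fails: (1 3 2) ∘ (1 3)(2 4) = (1 2 4) ∉ H. So H is not a subgroup.

No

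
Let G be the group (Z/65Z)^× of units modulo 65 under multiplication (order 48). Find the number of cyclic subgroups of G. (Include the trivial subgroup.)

Group the elements of G by the cyclic subgroup they generate; each cyclic subgroup of order d accounts for φ(d) elements.
Cyclic subgroups by order — order 1: 1; order 2: 3; order 3: 1; order 4: 6; order 6: 3; order 12: 6.
Total: 20.

20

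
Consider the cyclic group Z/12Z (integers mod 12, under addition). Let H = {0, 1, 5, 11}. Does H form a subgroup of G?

No

5 ∈ H but its inverse 7 ∉ H, so H is not a subgroup.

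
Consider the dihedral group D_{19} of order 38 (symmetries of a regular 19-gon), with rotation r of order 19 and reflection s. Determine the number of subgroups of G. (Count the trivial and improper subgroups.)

|G| = 38, so by Lagrange every subgroup order divides 38. Divisors: 1, 2, 19, 38.
Subgroups by order — order 1: 1; order 2: 19; order 19: 1; order 38: 1.
Total: 1 + 19 + 1 + 1 = 22.

22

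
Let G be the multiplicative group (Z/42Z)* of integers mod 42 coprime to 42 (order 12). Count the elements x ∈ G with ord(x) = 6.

6

The elements of order 6 are: 5, 11, 17, 19, 23, 31.
That's 6.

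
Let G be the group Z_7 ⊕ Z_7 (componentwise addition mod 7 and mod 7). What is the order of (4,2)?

7

The order of (4,2) in Z_7 × Z_7 is lcm(ord(4) in Z_7, ord(2) in Z_7).
ord(4) = 7 and ord(2) = 7, so |⟨(4,2)⟩| = lcm(7, 7) = 7.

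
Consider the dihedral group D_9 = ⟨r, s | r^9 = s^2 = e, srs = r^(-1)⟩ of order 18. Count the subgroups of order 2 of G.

9

|G| = 18 and 2 | 18, so subgroups of order 2 are possible by Lagrange.
The subgroups of order 2 are: {e, r^2s}; {e, r^3s}; {e, r^4s}; {e, r^5s}; … (9 in all).
So G has 9 subgroups of order 2.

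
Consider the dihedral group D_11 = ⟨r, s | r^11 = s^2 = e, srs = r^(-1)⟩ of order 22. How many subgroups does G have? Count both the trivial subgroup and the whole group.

14

|G| = 22, so by Lagrange every subgroup order divides 22. Divisors: 1, 2, 11, 22.
Subgroups by order — order 1: 1; order 2: 11; order 11: 1; order 22: 1.
Total: 1 + 11 + 1 + 1 = 14.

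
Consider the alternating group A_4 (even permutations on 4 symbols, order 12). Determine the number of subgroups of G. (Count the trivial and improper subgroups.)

10

|G| = 12, so by Lagrange every subgroup order divides 12. Divisors: 1, 2, 3, 4, 6, 12.
Subgroups by order — order 1: 1; order 2: 3; order 3: 4; order 4: 1; order 6: 0; order 12: 1.
Total: 1 + 3 + 4 + 1 + 0 + 1 = 10.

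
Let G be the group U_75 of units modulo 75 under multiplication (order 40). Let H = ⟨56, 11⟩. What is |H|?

|⟨56⟩| = 10 and |⟨11⟩| = 10, so |H| is a multiple of lcm(10, 10) = 10 and divides |G| = 40.
Closing under the operation: H = {1, 11, 16, 26, 31, 41, 46, 56, 61, 71}, so |H| = 10.

10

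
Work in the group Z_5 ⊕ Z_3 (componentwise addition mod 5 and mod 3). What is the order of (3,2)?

The order of (3,2) in Z_5 × Z_3 is lcm(ord(3) in Z_5, ord(2) in Z_3).
ord(3) = 5 and ord(2) = 3, so |⟨(3,2)⟩| = lcm(5, 3) = 15.

15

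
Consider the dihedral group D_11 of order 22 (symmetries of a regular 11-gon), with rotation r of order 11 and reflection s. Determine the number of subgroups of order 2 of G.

|G| = 22 and 2 | 22, so subgroups of order 2 are possible by Lagrange.
The subgroups of order 2 are: {e, r^10s}; {e, r^2s}; {e, r^3s}; {e, r^4s}; … (11 in all).
So G has 11 subgroups of order 2.

11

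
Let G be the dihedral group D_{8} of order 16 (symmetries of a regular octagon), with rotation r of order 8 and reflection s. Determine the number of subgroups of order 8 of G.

|G| = 16 and 8 | 16, so subgroups of order 8 are possible by Lagrange.
The subgroups of order 8 are: {e, r, r^2, r^3, r^4, r^5, r^6, r^7}; {e, r^2, r^4, r^6, s, r^2s, r^4s, r^6s}; {e, r^2, r^4, r^6, rs, r^3s, r^5s, r^7s}.
So G has 3 subgroups of order 8.

3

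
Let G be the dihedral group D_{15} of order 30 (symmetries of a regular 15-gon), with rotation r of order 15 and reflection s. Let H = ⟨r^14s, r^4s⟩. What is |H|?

|⟨r^14s⟩| = 2 and |⟨r^4s⟩| = 2, so |H| is a multiple of lcm(2, 2) = 2 and divides |G| = 30.
Closing under the operation: H = {e, r^5, r^10, r^4s, r^9s, r^14s}, so |H| = 6.

6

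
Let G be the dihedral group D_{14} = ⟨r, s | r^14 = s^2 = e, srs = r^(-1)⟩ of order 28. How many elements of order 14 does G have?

6

The elements of order 14 are: r, r^3, r^5, r^9, r^11, r^13.
That's 6.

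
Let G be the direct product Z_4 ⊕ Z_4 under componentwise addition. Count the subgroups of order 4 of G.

|G| = 16 and 4 | 16, so subgroups of order 4 are possible by Lagrange.
The subgroups of order 4 are: {(0,0), (0,1), (0,2), (0,3)}; {(0,0), (0,2), (2,0), (2,2)}; {(0,0), (0,2), (2,1), (2,3)}; {(0,0), (1,0), (2,0), (3,0)}; … (7 in all).
So G has 7 subgroups of order 4.

7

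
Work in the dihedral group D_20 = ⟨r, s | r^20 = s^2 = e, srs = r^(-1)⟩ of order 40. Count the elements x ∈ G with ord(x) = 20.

8

The elements of order 20 are: r, r^3, r^7, r^9, r^11, r^13, r^17, r^19.
That's 8.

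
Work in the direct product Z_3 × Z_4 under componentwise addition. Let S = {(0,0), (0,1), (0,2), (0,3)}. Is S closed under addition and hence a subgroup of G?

Yes

|S| = 4 divides |G| = 12, consistent with Lagrange.
S contains the identity, every element's inverse is in S, and S is closed under +: it is a subgroup.
In fact S = ⟨(0,1)⟩.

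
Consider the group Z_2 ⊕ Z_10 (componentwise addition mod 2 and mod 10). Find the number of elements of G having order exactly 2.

3

An element (a,b) has order lcm(ord(a), ord(b)); count pairs with lcm equal to 2.
Enumerating gives 3 such elements.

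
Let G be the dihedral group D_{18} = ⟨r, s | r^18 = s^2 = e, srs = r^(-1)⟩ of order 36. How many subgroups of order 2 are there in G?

19

|G| = 36 and 2 | 36, so subgroups of order 2 are possible by Lagrange.
The subgroups of order 2 are: {e, r^10s}; {e, r^11s}; {e, r^12s}; {e, r^13s}; … (19 in all).
So G has 19 subgroups of order 2.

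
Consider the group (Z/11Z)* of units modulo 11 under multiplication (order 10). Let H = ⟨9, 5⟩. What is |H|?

5

|⟨9⟩| = 5 and |⟨5⟩| = 5, so |H| is a multiple of lcm(5, 5) = 5 and divides |G| = 10.
Closing under the operation: H = {1, 3, 4, 5, 9}, so |H| = 5.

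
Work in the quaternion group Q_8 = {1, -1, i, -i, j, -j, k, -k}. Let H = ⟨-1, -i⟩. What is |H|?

4

|⟨-1⟩| = 2 and |⟨-i⟩| = 4, so |H| is a multiple of lcm(2, 4) = 4 and divides |G| = 8.
Closing under the operation: H = {1, -1, i, -i}, so |H| = 4.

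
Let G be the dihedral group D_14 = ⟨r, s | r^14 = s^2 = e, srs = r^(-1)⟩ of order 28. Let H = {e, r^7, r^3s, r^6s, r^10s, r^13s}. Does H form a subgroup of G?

No

|H| = 6 does not divide |G| = 28, so by Lagrange H is not a subgroup.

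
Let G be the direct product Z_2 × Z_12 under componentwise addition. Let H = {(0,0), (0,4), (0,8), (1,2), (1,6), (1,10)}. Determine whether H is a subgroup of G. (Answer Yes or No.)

Yes

|H| = 6 divides |G| = 24, consistent with Lagrange.
H contains the identity, every element's inverse is in H, and H is closed under +: it is a subgroup.
In fact H = ⟨(1,2)⟩.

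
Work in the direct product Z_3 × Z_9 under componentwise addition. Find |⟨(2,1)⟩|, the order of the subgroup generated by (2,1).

The order of (2,1) in Z_3 × Z_9 is lcm(ord(2) in Z_3, ord(1) in Z_9).
ord(2) = 3 and ord(1) = 9, so |⟨(2,1)⟩| = lcm(3, 9) = 9.

9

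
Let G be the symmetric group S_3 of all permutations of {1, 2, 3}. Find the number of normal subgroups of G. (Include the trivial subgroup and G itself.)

G has 6 subgroups. Checking conjugation-invariance by order — order 1: 1/1 normal; order 2: 0/3 normal; order 3: 1/1 normal; order 6: 1/1 normal.
Total normal subgroups: 3.

3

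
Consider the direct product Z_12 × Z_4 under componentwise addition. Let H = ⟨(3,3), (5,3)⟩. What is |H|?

24

|⟨(3,3)⟩| = 4 and |⟨(5,3)⟩| = 12, so |H| is a multiple of lcm(4, 12) = 12 and divides |G| = 48.
Closing under the operation: H = {(0,0), (0,2), (1,1), (1,3), (2,0), (2,2), (3,1), (3,3), (4,0), (4,2), (5,1), (5,3), (6,0), (6,2), (7,1), (7,3), (8,0), (8,2), (9,1), (9,3), (10,0), (10,2), (11,1), (11,3)}, so |H| = 24.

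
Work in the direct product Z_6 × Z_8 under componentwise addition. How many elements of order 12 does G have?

8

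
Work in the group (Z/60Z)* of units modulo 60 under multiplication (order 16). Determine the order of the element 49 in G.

Compute successive powers of 49 mod 60: 49, 1; 49^2 ≡ 1 (mod 60).
So |⟨49⟩| = 2.

2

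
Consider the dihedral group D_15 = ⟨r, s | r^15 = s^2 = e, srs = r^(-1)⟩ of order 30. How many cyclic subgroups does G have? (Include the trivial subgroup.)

A cyclic subgroup of order d is generated by each of its φ(d) elements of order d, so the cyclic subgroups of order d number (#elements of order d)/φ(d).
Cyclic subgroups by order — order 1: 1; order 2: 15; order 3: 1; order 5: 1; order 15: 1.
Total: 19.

19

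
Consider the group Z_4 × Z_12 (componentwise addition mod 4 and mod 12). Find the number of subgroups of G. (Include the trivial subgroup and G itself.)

|G| = 48, so by Lagrange every subgroup order divides 48. Divisors: 1, 2, 3, 4, 6, 8, 12, 16, 24, 48.
Subgroups by order — order 1: 1; order 2: 3; order 3: 1; order 4: 7; order 6: 3; order 8: 3; order 12: 7; order 16: 1; order 24: 3; order 48: 1.
Total: 1 + 3 + 1 + 7 + 3 + 3 + 7 + 1 + 3 + 1 = 30.

30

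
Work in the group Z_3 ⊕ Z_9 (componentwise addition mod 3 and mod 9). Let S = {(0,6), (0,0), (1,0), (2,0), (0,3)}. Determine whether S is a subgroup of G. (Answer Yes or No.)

No

|S| = 5 does not divide |G| = 27, so by Lagrange S is not a subgroup.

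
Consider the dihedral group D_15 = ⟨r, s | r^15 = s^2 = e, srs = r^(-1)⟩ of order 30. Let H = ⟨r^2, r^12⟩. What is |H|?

|⟨r^2⟩| = 15 and |⟨r^12⟩| = 5, so |H| is a multiple of lcm(15, 5) = 15 and divides |G| = 30.
Closing under the operation: H = {e, r, r^2, r^3, r^4, r^5, r^6, r^7, r^8, r^9, r^10, r^11, r^12, r^13, r^14}, so |H| = 15.

15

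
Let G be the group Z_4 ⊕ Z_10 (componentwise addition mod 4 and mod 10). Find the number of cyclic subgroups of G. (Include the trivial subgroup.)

12

Each element a generates a cyclic subgroup ⟨a⟩; distinct elements may generate the same one (a cyclic group of order d has φ(d) generators).
Cyclic subgroups by order — order 1: 1; order 2: 3; order 4: 2; order 5: 1; order 10: 3; order 20: 2.
Total: 12.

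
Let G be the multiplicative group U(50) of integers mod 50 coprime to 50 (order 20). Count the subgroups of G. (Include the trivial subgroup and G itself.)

6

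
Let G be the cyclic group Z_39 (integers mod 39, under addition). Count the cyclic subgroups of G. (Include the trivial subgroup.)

4

Group the elements of G by the cyclic subgroup they generate; each cyclic subgroup of order d accounts for φ(d) elements.
Cyclic subgroups by order — order 1: 1; order 3: 1; order 13: 1; order 39: 1.
Total: 4.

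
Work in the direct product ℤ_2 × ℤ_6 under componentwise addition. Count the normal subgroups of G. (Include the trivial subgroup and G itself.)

G is abelian, so every subgroup is normal.
G has 10 subgroups in total, hence 10 normal subgroups.

10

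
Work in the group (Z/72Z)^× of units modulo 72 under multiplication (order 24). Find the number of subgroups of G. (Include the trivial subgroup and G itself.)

32

|G| = 24, so by Lagrange every subgroup order divides 24. Divisors: 1, 2, 3, 4, 6, 8, 12, 24.
Subgroups by order — order 1: 1; order 2: 7; order 3: 1; order 4: 7; order 6: 7; order 8: 1; order 12: 7; order 24: 1.
Total: 1 + 7 + 1 + 7 + 7 + 1 + 7 + 1 = 32.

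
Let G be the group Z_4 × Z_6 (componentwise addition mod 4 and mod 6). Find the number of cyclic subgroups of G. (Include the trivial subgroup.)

A cyclic subgroup of order d is generated by each of its φ(d) elements of order d, so the cyclic subgroups of order d number (#elements of order d)/φ(d).
Cyclic subgroups by order — order 1: 1; order 2: 3; order 3: 1; order 4: 2; order 6: 3; order 12: 2.
Total: 12.

12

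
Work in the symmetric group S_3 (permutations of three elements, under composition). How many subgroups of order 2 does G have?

3

|G| = 6 and 2 | 6, so subgroups of order 2 are possible by Lagrange.
The subgroups of order 2 are: {e, (1 2)}; {e, (1 3)}; {e, (2 3)}.
So G has 3 subgroups of order 2.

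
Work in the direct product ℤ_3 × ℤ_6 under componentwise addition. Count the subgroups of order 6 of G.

|G| = 18 and 6 | 18, so subgroups of order 6 are possible by Lagrange.
The subgroups of order 6 are: {(0,0), (0,1), (0,2), (0,3), (0,4), (0,5)}; {(0,0), (0,3), (1,0), (1,3), (2,0), (2,3)}; {(0,0), (0,3), (1,1), (1,4), (2,2), (2,5)}; {(0,0), (0,3), (1,2), (1,5), (2,1), (2,4)}.
So G has 4 subgroups of order 6.

4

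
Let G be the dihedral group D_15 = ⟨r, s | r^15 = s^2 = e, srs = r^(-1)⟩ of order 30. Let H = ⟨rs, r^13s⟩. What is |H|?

10

|⟨rs⟩| = 2 and |⟨r^13s⟩| = 2, so |H| is a multiple of lcm(2, 2) = 2 and divides |G| = 30.
Closing under the operation: H = {e, r^3, r^6, r^9, r^12, rs, r^4s, r^7s, r^10s, r^13s}, so |H| = 10.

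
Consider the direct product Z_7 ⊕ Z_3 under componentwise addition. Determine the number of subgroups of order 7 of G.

|G| = 21 and 7 | 21, so subgroups of order 7 are possible by Lagrange.
The subgroups of order 7 are: {(0,0), (1,0), (2,0), (3,0), (4,0), (5,0), (6,0)}.
So G has 1 subgroup of order 7.

1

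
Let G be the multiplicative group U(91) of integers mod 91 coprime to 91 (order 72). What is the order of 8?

Compute successive powers of 8 mod 91: 8, 64, 57, 1; 8^4 ≡ 1 (mod 91).
So |⟨8⟩| = 4.

4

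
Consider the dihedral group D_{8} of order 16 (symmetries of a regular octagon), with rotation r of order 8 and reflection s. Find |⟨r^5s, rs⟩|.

4

|⟨r^5s⟩| = 2 and |⟨rs⟩| = 2, so |H| is a multiple of lcm(2, 2) = 2 and divides |G| = 16.
Closing under the operation: H = {e, r^4, rs, r^5s}, so |H| = 4.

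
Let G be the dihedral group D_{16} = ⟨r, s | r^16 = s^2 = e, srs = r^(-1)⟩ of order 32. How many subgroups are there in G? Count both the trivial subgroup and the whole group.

|G| = 32, so by Lagrange every subgroup order divides 32. Divisors: 1, 2, 4, 8, 16, 32.
Subgroups by order — order 1: 1; order 2: 17; order 4: 9; order 8: 5; order 16: 3; order 32: 1.
Total: 1 + 17 + 9 + 5 + 3 + 1 = 36.

36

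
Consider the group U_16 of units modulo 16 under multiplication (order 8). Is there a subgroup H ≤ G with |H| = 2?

2 | 8. A subgroup of order 2 is {1, 15}.

Yes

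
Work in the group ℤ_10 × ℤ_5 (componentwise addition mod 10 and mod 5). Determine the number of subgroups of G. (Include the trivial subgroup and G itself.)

16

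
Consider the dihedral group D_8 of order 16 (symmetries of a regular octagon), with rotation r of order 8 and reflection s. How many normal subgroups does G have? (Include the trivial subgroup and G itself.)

G has 19 subgroups. Checking conjugation-invariance by order — order 1: 1/1 normal; order 2: 1/9 normal; order 4: 1/5 normal; order 8: 3/3 normal; order 16: 1/1 normal.
Total normal subgroups: 7.

7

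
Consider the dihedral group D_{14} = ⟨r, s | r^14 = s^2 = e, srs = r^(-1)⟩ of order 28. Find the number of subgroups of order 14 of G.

|G| = 28 and 14 | 28, so subgroups of order 14 are possible by Lagrange.
The subgroups of order 14 are: {e, r, r^2, r^3, r^4, r^5, r^6, r^7, r^8, r^9, r^10, r^11, r^12, r^13}; {e, r^2, r^4, r^6, r^8, r^10, r^12, s, r^2s, r^4s, r^6s, r^8s, r^10s, r^12s}; {e, r^2, r^4, r^6, r^8, r^10, r^12, rs, r^3s, r^5s, r^7s, r^9s, r^11s, r^13s}.
So G has 3 subgroups of order 14.

3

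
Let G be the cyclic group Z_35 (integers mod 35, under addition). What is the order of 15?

In Z_35, the order of an element a is n/gcd(a, n).
gcd(15, 35) = 5, so |⟨15⟩| = 35/5 = 7.

7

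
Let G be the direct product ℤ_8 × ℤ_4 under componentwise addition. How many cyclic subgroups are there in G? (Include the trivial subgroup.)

14

Group the elements of G by the cyclic subgroup they generate; each cyclic subgroup of order d accounts for φ(d) elements.
Cyclic subgroups by order — order 1: 1; order 2: 3; order 4: 6; order 8: 4.
Total: 14.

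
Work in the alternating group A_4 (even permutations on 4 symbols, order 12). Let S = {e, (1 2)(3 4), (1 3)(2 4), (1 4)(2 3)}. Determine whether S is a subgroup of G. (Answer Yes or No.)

Yes

|S| = 4 divides |G| = 12, consistent with Lagrange.
S contains the identity, every element's inverse is in S, and S is closed under ∘: it is a subgroup.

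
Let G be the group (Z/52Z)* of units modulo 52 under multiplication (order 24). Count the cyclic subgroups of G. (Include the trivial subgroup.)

A cyclic subgroup of order d is generated by each of its φ(d) elements of order d, so the cyclic subgroups of order d number (#elements of order d)/φ(d).
Cyclic subgroups by order — order 1: 1; order 2: 3; order 3: 1; order 4: 2; order 6: 3; order 12: 2.
Total: 12.

12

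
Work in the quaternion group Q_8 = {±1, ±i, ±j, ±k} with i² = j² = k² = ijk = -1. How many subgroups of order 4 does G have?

|G| = 8 and 4 | 8, so subgroups of order 4 are possible by Lagrange.
The subgroups of order 4 are: {1, -1, i, -i}; {1, -1, j, -j}; {1, -1, k, -k}.
So G has 3 subgroups of order 4.

3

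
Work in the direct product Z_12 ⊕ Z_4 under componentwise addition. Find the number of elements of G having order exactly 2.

An element (a,b) has order lcm(ord(a), ord(b)); count pairs with lcm equal to 2.
Enumerating gives 3 such elements.

3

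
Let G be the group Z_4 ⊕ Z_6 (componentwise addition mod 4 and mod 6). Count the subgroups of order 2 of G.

|G| = 24 and 2 | 24, so subgroups of order 2 are possible by Lagrange.
The subgroups of order 2 are: {(0,0), (0,3)}; {(0,0), (2,0)}; {(0,0), (2,3)}.
So G has 3 subgroups of order 2.

3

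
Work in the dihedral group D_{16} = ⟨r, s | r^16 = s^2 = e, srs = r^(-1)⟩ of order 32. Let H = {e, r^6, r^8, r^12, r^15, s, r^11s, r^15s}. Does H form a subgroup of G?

r^15 ∈ H but its inverse r ∉ H, so H is not a subgroup.

No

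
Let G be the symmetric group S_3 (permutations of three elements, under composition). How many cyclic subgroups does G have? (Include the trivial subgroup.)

A cyclic subgroup of order d is generated by each of its φ(d) elements of order d, so the cyclic subgroups of order d number (#elements of order d)/φ(d).
Cyclic subgroups by order — order 1: 1; order 2: 3; order 3: 1.
Total: 5.

5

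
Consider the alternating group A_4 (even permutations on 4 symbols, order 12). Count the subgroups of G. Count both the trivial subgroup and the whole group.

10

|G| = 12, so by Lagrange every subgroup order divides 12. Divisors: 1, 2, 3, 4, 6, 12.
Subgroups by order — order 1: 1; order 2: 3; order 3: 4; order 4: 1; order 6: 0; order 12: 1.
Total: 1 + 3 + 4 + 1 + 0 + 1 = 10.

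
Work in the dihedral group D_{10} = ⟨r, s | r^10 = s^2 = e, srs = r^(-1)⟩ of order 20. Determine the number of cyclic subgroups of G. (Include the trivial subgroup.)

14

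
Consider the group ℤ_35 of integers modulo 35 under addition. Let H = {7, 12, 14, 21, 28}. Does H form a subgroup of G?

No

The identity 0 ∉ H, so H is not a subgroup.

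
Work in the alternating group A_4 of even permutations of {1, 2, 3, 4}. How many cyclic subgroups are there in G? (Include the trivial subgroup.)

Each element a generates a cyclic subgroup ⟨a⟩; distinct elements may generate the same one (a cyclic group of order d has φ(d) generators).
Cyclic subgroups by order — order 1: 1; order 2: 3; order 3: 4.
Total: 8.

8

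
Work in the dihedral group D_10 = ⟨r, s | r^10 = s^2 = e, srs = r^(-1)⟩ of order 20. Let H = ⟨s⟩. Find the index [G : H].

|⟨s⟩| = 2 and |G| = 20.
By Lagrange, [G : H] = |G|/|H| = 20/2 = 10.

10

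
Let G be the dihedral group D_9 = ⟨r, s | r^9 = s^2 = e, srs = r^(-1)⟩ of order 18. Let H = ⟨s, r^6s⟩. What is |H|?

6

|⟨s⟩| = 2 and |⟨r^6s⟩| = 2, so |H| is a multiple of lcm(2, 2) = 2 and divides |G| = 18.
Closing under the operation: H = {e, r^3, r^6, s, r^3s, r^6s}, so |H| = 6.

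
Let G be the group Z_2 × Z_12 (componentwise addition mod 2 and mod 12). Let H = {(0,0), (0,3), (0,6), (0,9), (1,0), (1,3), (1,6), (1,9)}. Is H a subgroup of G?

Yes

|H| = 8 divides |G| = 24, consistent with Lagrange.
H contains the identity, every element's inverse is in H, and H is closed under +: it is a subgroup.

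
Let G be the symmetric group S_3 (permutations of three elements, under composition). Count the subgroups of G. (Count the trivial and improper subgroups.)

6

|G| = 6, so by Lagrange every subgroup order divides 6. Divisors: 1, 2, 3, 6.
Subgroups by order — order 1: 1; order 2: 3; order 3: 1; order 6: 1.
Total: 1 + 3 + 1 + 1 = 6.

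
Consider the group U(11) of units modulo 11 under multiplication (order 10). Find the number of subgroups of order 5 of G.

|G| = 10 and 5 | 10, so subgroups of order 5 are possible by Lagrange.
The subgroups of order 5 are: {1, 3, 4, 5, 9}.
So G has 1 subgroup of order 5.

1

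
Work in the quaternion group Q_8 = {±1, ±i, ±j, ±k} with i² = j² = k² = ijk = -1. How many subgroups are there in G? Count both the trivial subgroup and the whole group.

6

|G| = 8, so by Lagrange every subgroup order divides 8. Divisors: 1, 2, 4, 8.
Subgroups by order — order 1: 1; order 2: 1; order 4: 3; order 8: 1.
Total: 1 + 1 + 3 + 1 = 6.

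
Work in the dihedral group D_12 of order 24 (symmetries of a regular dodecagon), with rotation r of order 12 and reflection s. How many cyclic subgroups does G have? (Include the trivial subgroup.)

18

Each element a generates a cyclic subgroup ⟨a⟩; distinct elements may generate the same one (a cyclic group of order d has φ(d) generators).
Cyclic subgroups by order — order 1: 1; order 2: 13; order 3: 1; order 4: 1; order 6: 1; order 12: 1.
Total: 18.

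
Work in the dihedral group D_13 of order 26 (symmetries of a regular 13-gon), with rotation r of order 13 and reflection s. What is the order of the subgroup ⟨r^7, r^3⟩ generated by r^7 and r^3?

|⟨r^7⟩| = 13 and |⟨r^3⟩| = 13, so |H| is a multiple of lcm(13, 13) = 13 and divides |G| = 26.
Closing under the operation: H = {e, r, r^2, r^3, r^4, r^5, r^6, r^7, r^8, r^9, r^10, r^11, r^12}, so |H| = 13.

13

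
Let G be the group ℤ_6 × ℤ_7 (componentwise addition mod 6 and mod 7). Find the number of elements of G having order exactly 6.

An element (a,b) has order lcm(ord(a), ord(b)); count pairs with lcm equal to 6.
Enumerating gives 2 such elements.

2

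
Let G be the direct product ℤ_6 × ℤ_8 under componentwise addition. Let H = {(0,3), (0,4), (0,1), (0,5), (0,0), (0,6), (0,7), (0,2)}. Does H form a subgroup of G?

Yes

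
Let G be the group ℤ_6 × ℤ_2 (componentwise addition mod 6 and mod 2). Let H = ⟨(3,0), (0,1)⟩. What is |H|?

|⟨(3,0)⟩| = 2 and |⟨(0,1)⟩| = 2, so |H| is a multiple of lcm(2, 2) = 2 and divides |G| = 12.
Closing under the operation: H = {(0,0), (0,1), (3,0), (3,1)}, so |H| = 4.

4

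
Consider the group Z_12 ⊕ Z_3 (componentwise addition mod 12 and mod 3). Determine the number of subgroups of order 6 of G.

4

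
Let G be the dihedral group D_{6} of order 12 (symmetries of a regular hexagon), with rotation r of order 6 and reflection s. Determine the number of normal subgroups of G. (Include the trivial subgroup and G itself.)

7

G has 16 subgroups. Checking conjugation-invariance by order — order 1: 1/1 normal; order 2: 1/7 normal; order 3: 1/1 normal; order 4: 0/3 normal; order 6: 3/3 normal; order 12: 1/1 normal.
Total normal subgroups: 7.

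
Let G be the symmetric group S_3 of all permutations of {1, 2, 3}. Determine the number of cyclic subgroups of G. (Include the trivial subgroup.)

Each element a generates a cyclic subgroup ⟨a⟩; distinct elements may generate the same one (a cyclic group of order d has φ(d) generators).
Cyclic subgroups by order — order 1: 1; order 2: 3; order 3: 1.
Total: 5.

5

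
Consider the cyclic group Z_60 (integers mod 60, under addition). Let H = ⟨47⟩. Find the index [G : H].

|⟨47⟩| = 60 and |G| = 60.
By Lagrange, [G : H] = |G|/|H| = 60/60 = 1.

1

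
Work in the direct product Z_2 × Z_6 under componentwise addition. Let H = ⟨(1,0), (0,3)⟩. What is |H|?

|⟨(1,0)⟩| = 2 and |⟨(0,3)⟩| = 2, so |H| is a multiple of lcm(2, 2) = 2 and divides |G| = 12.
Closing under the operation: H = {(0,0), (0,3), (1,0), (1,3)}, so |H| = 4.

4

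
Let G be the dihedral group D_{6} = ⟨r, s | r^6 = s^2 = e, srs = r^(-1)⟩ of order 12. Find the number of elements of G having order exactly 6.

The elements of order 6 are: r, r^5.
That's 2.

2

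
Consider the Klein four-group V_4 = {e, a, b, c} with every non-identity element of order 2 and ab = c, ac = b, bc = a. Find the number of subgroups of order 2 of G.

3

|G| = 4 and 2 | 4, so subgroups of order 2 are possible by Lagrange.
The subgroups of order 2 are: {e, a}; {e, b}; {e, c}.
So G has 3 subgroups of order 2.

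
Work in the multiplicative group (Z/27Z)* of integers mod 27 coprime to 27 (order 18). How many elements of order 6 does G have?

2

The elements of order 6 are: 8, 17.
That's 2.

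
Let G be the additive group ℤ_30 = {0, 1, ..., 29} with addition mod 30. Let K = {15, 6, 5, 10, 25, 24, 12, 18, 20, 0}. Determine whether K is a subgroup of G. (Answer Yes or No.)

Closure fails: 5 + 6 = 11 ∉ K. So K is not a subgroup.

No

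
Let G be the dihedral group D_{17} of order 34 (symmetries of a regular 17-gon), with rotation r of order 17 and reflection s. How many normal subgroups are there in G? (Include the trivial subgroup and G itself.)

G has 20 subgroups. Checking conjugation-invariance by order — order 1: 1/1 normal; order 2: 0/17 normal; order 17: 1/1 normal; order 34: 1/1 normal.
Total normal subgroups: 3.

3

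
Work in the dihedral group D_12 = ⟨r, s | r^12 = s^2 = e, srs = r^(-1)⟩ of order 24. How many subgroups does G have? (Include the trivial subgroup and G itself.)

|G| = 24, so by Lagrange every subgroup order divides 24. Divisors: 1, 2, 3, 4, 6, 8, 12, 24.
Subgroups by order — order 1: 1; order 2: 13; order 3: 1; order 4: 7; order 6: 5; order 8: 3; order 12: 3; order 24: 1.
Total: 1 + 13 + 1 + 7 + 5 + 3 + 3 + 1 = 34.

34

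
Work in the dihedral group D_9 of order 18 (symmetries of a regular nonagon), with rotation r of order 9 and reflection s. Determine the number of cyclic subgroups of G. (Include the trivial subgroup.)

Each element a generates a cyclic subgroup ⟨a⟩; distinct elements may generate the same one (a cyclic group of order d has φ(d) generators).
Cyclic subgroups by order — order 1: 1; order 2: 9; order 3: 1; order 9: 1.
Total: 12.

12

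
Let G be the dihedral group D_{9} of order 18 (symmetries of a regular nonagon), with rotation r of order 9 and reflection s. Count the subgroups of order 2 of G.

|G| = 18 and 2 | 18, so subgroups of order 2 are possible by Lagrange.
The subgroups of order 2 are: {e, r^2s}; {e, r^3s}; {e, r^4s}; {e, r^5s}; … (9 in all).
So G has 9 subgroups of order 2.

9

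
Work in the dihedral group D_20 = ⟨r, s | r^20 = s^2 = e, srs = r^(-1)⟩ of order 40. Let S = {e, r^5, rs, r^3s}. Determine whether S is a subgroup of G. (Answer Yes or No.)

r^5 ∈ S but its inverse r^15 ∉ S, so S is not a subgroup.

No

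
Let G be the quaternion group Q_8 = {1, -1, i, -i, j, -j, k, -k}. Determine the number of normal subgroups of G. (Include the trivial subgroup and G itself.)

6

G has 6 subgroups. Checking conjugation-invariance by order — order 1: 1/1 normal; order 2: 1/1 normal; order 4: 3/3 normal; order 8: 1/1 normal.
Total normal subgroups: 6.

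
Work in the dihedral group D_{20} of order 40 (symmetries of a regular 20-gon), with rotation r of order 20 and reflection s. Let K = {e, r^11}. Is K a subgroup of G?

No

r^11 ∈ K but its inverse r^9 ∉ K, so K is not a subgroup.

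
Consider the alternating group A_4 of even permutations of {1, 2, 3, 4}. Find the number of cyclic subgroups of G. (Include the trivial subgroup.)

8

A cyclic subgroup of order d is generated by each of its φ(d) elements of order d, so the cyclic subgroups of order d number (#elements of order d)/φ(d).
Cyclic subgroups by order — order 1: 1; order 2: 3; order 3: 4.
Total: 8.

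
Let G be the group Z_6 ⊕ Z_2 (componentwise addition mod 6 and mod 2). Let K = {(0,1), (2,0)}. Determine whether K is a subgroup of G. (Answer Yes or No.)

The identity (0,0) ∉ K, so K is not a subgroup.

No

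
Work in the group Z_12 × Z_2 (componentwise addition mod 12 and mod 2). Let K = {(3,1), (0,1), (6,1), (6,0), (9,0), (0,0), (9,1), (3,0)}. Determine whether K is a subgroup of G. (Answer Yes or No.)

|K| = 8 divides |G| = 24, consistent with Lagrange.
K contains the identity, every element's inverse is in K, and K is closed under +: it is a subgroup.

Yes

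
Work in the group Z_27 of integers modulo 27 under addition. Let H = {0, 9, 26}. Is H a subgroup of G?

No

9 ∈ H but its inverse 18 ∉ H, so H is not a subgroup.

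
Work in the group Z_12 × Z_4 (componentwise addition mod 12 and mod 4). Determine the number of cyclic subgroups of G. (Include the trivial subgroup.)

20

A cyclic subgroup of order d is generated by each of its φ(d) elements of order d, so the cyclic subgroups of order d number (#elements of order d)/φ(d).
Cyclic subgroups by order — order 1: 1; order 2: 3; order 3: 1; order 4: 6; order 6: 3; order 12: 6.
Total: 20.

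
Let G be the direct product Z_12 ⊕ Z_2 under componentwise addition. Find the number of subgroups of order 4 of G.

|G| = 24 and 4 | 24, so subgroups of order 4 are possible by Lagrange.
The subgroups of order 4 are: {(0,0), (0,1), (6,0), (6,1)}; {(0,0), (3,0), (6,0), (9,0)}; {(0,0), (3,1), (6,0), (9,1)}.
So G has 3 subgroups of order 4.

3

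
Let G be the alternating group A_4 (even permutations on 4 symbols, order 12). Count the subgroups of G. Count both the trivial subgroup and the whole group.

10

|G| = 12, so by Lagrange every subgroup order divides 12. Divisors: 1, 2, 3, 4, 6, 12.
Subgroups by order — order 1: 1; order 2: 3; order 3: 4; order 4: 1; order 6: 0; order 12: 1.
Total: 1 + 3 + 4 + 1 + 0 + 1 = 10.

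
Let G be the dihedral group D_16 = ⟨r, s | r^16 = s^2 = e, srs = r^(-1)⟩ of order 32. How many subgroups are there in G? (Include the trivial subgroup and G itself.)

36

|G| = 32, so by Lagrange every subgroup order divides 32. Divisors: 1, 2, 4, 8, 16, 32.
Subgroups by order — order 1: 1; order 2: 17; order 4: 9; order 8: 5; order 16: 3; order 32: 1.
Total: 1 + 17 + 9 + 5 + 3 + 1 = 36.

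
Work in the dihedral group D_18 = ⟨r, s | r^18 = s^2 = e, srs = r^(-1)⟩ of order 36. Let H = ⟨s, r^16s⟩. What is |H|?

18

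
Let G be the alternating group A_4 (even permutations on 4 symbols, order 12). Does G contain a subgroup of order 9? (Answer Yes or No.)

9 does not divide |G| = 12, so by Lagrange no subgroup of order 9 exists.

No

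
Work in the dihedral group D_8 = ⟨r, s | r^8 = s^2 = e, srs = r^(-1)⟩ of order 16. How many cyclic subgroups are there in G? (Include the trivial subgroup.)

12

Group the elements of G by the cyclic subgroup they generate; each cyclic subgroup of order d accounts for φ(d) elements.
Cyclic subgroups by order — order 1: 1; order 2: 9; order 4: 1; order 8: 1.
Total: 12.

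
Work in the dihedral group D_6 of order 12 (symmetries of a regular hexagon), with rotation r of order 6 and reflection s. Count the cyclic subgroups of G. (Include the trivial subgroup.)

Each element a generates a cyclic subgroup ⟨a⟩; distinct elements may generate the same one (a cyclic group of order d has φ(d) generators).
Cyclic subgroups by order — order 1: 1; order 2: 7; order 3: 1; order 6: 1.
Total: 10.

10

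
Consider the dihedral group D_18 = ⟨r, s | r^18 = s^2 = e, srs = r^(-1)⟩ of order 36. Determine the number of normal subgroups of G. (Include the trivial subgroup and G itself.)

G has 45 subgroups. Checking conjugation-invariance by order — order 1: 1/1 normal; order 2: 1/19 normal; order 3: 1/1 normal; order 4: 0/9 normal; order 6: 1/7 normal; order 9: 1/1 normal; order 12: 0/3 normal; order 18: 3/3 normal; order 36: 1/1 normal.
Total normal subgroups: 9.

9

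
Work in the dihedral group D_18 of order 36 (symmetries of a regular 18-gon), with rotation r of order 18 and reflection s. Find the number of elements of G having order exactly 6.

The elements of order 6 are: r^3, r^15.
That's 2.

2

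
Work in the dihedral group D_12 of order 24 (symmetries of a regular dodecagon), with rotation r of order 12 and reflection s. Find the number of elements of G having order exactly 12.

4

The elements of order 12 are: r, r^5, r^7, r^11.
That's 4.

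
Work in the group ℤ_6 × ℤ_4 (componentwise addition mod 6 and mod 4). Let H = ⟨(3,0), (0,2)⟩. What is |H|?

|⟨(3,0)⟩| = 2 and |⟨(0,2)⟩| = 2, so |H| is a multiple of lcm(2, 2) = 2 and divides |G| = 24.
Closing under the operation: H = {(0,0), (0,2), (3,0), (3,2)}, so |H| = 4.

4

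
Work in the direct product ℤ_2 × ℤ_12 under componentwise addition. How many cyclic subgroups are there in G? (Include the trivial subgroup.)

Group the elements of G by the cyclic subgroup they generate; each cyclic subgroup of order d accounts for φ(d) elements.
Cyclic subgroups by order — order 1: 1; order 2: 3; order 3: 1; order 4: 2; order 6: 3; order 12: 2.
Total: 12.

12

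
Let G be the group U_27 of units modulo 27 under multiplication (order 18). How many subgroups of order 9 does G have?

1

|G| = 18 and 9 | 18, so subgroups of order 9 are possible by Lagrange.
The subgroups of order 9 are: {1, 4, 7, 10, 13, 16, 19, 22, 25}.
So G has 1 subgroup of order 9.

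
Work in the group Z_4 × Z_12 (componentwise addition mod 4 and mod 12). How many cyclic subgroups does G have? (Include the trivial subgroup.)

Each element a generates a cyclic subgroup ⟨a⟩; distinct elements may generate the same one (a cyclic group of order d has φ(d) generators).
Cyclic subgroups by order — order 1: 1; order 2: 3; order 3: 1; order 4: 6; order 6: 3; order 12: 6.
Total: 20.

20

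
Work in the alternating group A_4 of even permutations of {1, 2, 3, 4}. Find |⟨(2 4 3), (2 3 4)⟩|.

3

|⟨(2 4 3)⟩| = 3 and |⟨(2 3 4)⟩| = 3, so |H| is a multiple of lcm(3, 3) = 3 and divides |G| = 12.
Closing under the operation: H = {e, (2 3 4), (2 4 3)}, so |H| = 3.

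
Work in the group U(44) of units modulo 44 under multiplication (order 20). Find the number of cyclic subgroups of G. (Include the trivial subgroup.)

Group the elements of G by the cyclic subgroup they generate; each cyclic subgroup of order d accounts for φ(d) elements.
Cyclic subgroups by order — order 1: 1; order 2: 3; order 5: 1; order 10: 3.
Total: 8.

8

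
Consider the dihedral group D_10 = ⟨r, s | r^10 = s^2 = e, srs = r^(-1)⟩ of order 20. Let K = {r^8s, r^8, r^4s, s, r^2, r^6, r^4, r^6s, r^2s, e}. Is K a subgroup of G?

|K| = 10 divides |G| = 20, consistent with Lagrange.
K contains the identity, every element's inverse is in K, and K is closed under ·: it is a subgroup.

Yes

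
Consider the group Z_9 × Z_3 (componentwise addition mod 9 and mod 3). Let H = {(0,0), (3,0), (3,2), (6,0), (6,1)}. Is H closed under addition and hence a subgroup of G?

No

|H| = 5 does not divide |G| = 27, so by Lagrange H is not a subgroup.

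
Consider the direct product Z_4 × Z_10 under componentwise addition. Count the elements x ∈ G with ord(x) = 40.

0

An element (a,b) has order lcm(ord(a), ord(b)); count pairs with lcm equal to 40.
Enumerating gives 0 such elements.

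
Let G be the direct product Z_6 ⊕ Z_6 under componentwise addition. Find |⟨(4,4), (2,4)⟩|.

|⟨(4,4)⟩| = 3 and |⟨(2,4)⟩| = 3, so |H| is a multiple of lcm(3, 3) = 3 and divides |G| = 36.
Closing under the operation: H = {(0,0), (0,2), (0,4), (2,0), (2,2), (2,4), (4,0), (4,2), (4,4)}, so |H| = 9.

9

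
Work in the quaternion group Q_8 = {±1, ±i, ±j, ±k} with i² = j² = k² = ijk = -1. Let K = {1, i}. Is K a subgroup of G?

No

i ∈ K but its inverse -i ∉ K, so K is not a subgroup.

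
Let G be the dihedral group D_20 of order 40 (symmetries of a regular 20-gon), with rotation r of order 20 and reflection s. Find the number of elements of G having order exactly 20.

8

The elements of order 20 are: r, r^3, r^7, r^9, r^11, r^13, r^17, r^19.
That's 8.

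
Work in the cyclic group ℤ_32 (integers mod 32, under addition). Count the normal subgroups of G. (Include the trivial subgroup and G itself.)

6

G is abelian, so every subgroup is normal.
G has 6 subgroups in total, hence 6 normal subgroups.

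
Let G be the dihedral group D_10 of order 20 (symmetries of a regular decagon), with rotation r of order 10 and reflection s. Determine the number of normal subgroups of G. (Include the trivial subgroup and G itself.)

G has 22 subgroups. Checking conjugation-invariance by order — order 1: 1/1 normal; order 2: 1/11 normal; order 4: 0/5 normal; order 5: 1/1 normal; order 10: 3/3 normal; order 20: 1/1 normal.
Total normal subgroups: 7.

7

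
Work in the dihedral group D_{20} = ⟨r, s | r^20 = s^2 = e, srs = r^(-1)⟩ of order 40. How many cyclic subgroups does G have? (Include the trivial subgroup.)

26

A cyclic subgroup of order d is generated by each of its φ(d) elements of order d, so the cyclic subgroups of order d number (#elements of order d)/φ(d).
Cyclic subgroups by order — order 1: 1; order 2: 21; order 4: 1; order 5: 1; order 10: 1; order 20: 1.
Total: 26.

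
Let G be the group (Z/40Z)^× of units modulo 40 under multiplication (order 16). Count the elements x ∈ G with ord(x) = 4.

8

The elements of order 4 are: 3, 7, 13, 17, 23, 27, 33, 37.
That's 8.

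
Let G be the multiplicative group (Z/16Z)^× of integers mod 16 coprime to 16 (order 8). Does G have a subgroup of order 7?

No

7 does not divide |G| = 8, so by Lagrange no subgroup of order 7 exists.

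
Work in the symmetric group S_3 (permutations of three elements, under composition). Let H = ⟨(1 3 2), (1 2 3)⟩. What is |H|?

3

|⟨(1 3 2)⟩| = 3 and |⟨(1 2 3)⟩| = 3, so |H| is a multiple of lcm(3, 3) = 3 and divides |G| = 6.
Closing under the operation: H = {e, (1 2 3), (1 3 2)}, so |H| = 3.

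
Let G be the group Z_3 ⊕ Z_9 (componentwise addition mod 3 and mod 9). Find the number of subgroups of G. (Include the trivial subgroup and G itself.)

|G| = 27, so by Lagrange every subgroup order divides 27. Divisors: 1, 3, 9, 27.
Subgroups by order — order 1: 1; order 3: 4; order 9: 4; order 27: 1.
Total: 1 + 4 + 4 + 1 = 10.

10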